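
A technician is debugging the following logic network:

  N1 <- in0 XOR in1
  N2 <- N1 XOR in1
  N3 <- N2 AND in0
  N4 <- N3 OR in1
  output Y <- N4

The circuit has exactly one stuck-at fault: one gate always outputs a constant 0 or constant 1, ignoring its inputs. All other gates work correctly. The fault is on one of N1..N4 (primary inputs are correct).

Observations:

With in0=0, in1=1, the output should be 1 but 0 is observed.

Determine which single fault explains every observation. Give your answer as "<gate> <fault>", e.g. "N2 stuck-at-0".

Fault-free values for test 1 (in0=0, in1=1): N1=1, N2=0, N3=0, N4=1, giving Y=1. Observed 0.
Test 1: faults giving observed 0 are {N4 stuck-at-0}.
Only N4 stuck-at-0 is consistent with every test.

N4 stuck-at-0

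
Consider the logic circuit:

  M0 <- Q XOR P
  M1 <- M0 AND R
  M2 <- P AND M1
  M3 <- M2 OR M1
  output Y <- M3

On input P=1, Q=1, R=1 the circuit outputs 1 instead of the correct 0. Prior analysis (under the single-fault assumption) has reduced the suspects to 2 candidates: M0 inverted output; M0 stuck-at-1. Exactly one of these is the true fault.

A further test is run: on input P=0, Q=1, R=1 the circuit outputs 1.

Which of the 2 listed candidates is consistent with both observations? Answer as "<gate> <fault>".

M0 stuck-at-1

Evaluate each candidate on input P=0, Q=1, R=1:
  M0 inverted output: M0=0 [inverted output], M1=0, M2=0, M3=0 → 0 — eliminated
  M0 stuck-at-1: M0=1 [stuck-at-1], M1=1, M2=0, M3=1 → 1 — matches
Only M0 stuck-at-1 reproduces the observed 1.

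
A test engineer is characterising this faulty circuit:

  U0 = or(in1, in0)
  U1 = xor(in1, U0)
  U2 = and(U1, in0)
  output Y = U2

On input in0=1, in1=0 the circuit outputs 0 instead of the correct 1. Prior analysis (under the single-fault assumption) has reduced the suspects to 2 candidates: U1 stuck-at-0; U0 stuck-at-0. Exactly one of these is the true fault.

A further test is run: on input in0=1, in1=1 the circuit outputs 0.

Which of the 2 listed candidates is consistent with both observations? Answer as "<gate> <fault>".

Evaluate each candidate on input in0=1, in1=1:
  U1 stuck-at-0: U0=1, U1=0 [stuck-at-0], U2=0 → 0 — matches
  U0 stuck-at-0: U0=0 [stuck-at-0], U1=1, U2=1 → 1 — eliminated
Only U1 stuck-at-0 reproduces the observed 0.

U1 stuck-at-0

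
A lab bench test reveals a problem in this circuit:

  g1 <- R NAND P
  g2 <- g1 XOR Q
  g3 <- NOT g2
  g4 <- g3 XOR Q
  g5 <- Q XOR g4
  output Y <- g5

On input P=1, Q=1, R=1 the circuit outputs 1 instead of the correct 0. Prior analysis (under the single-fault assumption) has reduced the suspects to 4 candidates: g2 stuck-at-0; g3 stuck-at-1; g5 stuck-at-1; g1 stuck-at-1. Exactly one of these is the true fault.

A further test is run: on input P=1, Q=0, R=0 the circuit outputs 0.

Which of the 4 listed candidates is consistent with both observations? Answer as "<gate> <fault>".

g1 stuck-at-1

Evaluate each candidate on input P=1, Q=0, R=0:
  g2 stuck-at-0: g1=1, g2=0 [stuck-at-0], g3=1, g4=1, g5=1 → 1 — eliminated
  g3 stuck-at-1: g1=1, g2=1, g3=1 [stuck-at-1], g4=1, g5=1 → 1 — eliminated
  g5 stuck-at-1: g1=1, g2=1, g3=0, g4=0, g5=1 [stuck-at-1] → 1 — eliminated
  g1 stuck-at-1: g1=1 [stuck-at-1], g2=1, g3=0, g4=0, g5=0 → 0 — matches
Only g1 stuck-at-1 reproduces the observed 0.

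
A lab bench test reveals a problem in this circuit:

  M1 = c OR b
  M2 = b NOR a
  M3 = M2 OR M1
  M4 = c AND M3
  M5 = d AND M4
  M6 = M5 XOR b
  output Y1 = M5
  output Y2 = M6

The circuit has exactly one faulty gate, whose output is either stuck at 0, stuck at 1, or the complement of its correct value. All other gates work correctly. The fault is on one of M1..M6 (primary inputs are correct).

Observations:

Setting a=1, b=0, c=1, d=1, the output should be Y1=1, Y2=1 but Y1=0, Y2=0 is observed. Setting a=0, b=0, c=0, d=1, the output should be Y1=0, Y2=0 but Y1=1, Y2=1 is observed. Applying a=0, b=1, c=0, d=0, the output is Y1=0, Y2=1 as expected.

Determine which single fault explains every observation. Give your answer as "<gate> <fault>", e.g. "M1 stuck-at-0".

M4 inverted output

Fault-free values for test 1 (a=1, b=0, c=1, d=1): M1=1, M2=0, M3=1, M4=1, M5=1, M6=1, giving Y1=1, Y2=1. Observed Y1=0, Y2=0.
Test 1: faults giving observed Y1=0, Y2=0 are {M1 stuck-at-0, M1 inverted output, M3 stuck-at-0, M3 inverted output, M4 stuck-at-0, M4 inverted output, M5 stuck-at-0, M5 inverted output}.
Test 2 (a=0, b=0, c=0, d=1): fault-free M1=0, M2=1, M3=1, M4=0, M5=0, M6=0 → Y1=0, Y2=0; observed Y1=1, Y2=1. Eliminates M1 stuck-at-0, M1 inverted output, M3 stuck-at-0, M3 inverted output, M4 stuck-at-0, M5 stuck-at-0.
Test 3 (a=0, b=1, c=0, d=0): fault-free M1=1, M2=0, M3=1, M4=0, M5=0, M6=1 → Y1=0, Y2=1; observed Y1=0, Y2=1. Eliminates M5 inverted output.
Only M4 inverted output is consistent with every test.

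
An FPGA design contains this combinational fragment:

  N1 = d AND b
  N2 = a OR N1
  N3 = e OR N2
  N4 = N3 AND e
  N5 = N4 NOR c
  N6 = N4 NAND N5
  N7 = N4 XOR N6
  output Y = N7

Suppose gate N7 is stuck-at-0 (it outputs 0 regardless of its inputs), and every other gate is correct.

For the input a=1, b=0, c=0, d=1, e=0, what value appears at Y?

Propagate with N7 forced: N1=0, N2=1, N3=1, N4=0, N5=1, N6=1, N7=0 [stuck-at-0].
So Y = 0. (Without the fault it would be 1.)

0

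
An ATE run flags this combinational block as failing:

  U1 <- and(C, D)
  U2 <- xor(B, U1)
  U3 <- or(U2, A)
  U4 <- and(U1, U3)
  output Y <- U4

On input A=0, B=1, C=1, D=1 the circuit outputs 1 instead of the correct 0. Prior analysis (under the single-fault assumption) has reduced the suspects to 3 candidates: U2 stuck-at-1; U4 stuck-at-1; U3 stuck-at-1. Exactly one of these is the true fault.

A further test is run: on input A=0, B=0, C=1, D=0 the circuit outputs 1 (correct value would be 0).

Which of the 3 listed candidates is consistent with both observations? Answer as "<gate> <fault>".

Evaluate each candidate on input A=0, B=0, C=1, D=0:
  U2 stuck-at-1: U1=0, U2=1 [stuck-at-1], U3=1, U4=0 → 0 — eliminated
  U4 stuck-at-1: U1=0, U2=0, U3=0, U4=1 [stuck-at-1] → 1 — matches
  U3 stuck-at-1: U1=0, U2=0, U3=1 [stuck-at-1], U4=0 → 0 — eliminated
Only U4 stuck-at-1 reproduces the observed 1.

U4 stuck-at-1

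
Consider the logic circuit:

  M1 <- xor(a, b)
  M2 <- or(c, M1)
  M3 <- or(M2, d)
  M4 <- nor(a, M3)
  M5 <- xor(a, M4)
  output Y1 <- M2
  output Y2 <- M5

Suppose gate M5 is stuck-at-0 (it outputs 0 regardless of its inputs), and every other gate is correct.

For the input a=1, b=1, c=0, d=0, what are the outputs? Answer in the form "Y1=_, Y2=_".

Y1=0, Y2=0

Propagate with M5 forced: M1=0, M2=0, M3=0, M4=0, M5=0 [stuck-at-0].
So the outputs are Y1=0, Y2=0. (Without the fault they would be Y1=0, Y2=1.)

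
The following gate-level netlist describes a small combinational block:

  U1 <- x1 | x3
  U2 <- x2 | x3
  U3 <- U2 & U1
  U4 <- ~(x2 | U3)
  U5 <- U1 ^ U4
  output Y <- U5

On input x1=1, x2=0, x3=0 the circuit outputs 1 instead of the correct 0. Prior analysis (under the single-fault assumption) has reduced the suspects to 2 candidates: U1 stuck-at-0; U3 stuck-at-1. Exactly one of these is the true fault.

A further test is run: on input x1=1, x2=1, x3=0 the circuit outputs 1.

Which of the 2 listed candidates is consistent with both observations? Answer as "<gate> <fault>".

Evaluate each candidate on input x1=1, x2=1, x3=0:
  U1 stuck-at-0: U1=0 [stuck-at-0], U2=1, U3=0, U4=0, U5=0 → 0 — eliminated
  U3 stuck-at-1: U1=1, U2=1, U3=1 [stuck-at-1], U4=0, U5=1 → 1 — matches
Only U3 stuck-at-1 reproduces the observed 1.

U3 stuck-at-1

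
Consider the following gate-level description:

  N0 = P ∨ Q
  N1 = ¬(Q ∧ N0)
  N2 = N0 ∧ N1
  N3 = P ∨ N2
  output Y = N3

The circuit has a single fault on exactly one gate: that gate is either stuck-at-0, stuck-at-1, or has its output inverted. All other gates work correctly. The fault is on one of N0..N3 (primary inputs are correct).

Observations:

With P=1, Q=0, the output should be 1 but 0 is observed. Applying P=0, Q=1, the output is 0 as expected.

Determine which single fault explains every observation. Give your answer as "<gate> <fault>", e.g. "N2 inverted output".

N3 stuck-at-0

Fault-free values for test 1 (P=1, Q=0): N0=1, N1=1, N2=1, N3=1, giving Y=1. Observed 0.
Test 1: faults giving observed 0 are {N3 stuck-at-0, N3 inverted output}.
Test 2 (P=0, Q=1): fault-free N0=1, N1=0, N2=0, N3=0 → 0; observed 0. Eliminates N3 inverted output.
Only N3 stuck-at-0 is consistent with every test.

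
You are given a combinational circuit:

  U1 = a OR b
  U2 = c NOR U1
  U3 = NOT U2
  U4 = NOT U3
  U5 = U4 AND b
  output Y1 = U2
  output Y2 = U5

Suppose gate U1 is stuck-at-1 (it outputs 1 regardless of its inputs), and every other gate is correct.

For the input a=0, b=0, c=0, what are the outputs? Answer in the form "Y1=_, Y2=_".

Propagate with U1 forced: U1=1 [stuck-at-1], U2=0, U3=1, U4=0, U5=0.
So the outputs are Y1=0, Y2=0. (Without the fault they would be Y1=1, Y2=0.)

Y1=0, Y2=0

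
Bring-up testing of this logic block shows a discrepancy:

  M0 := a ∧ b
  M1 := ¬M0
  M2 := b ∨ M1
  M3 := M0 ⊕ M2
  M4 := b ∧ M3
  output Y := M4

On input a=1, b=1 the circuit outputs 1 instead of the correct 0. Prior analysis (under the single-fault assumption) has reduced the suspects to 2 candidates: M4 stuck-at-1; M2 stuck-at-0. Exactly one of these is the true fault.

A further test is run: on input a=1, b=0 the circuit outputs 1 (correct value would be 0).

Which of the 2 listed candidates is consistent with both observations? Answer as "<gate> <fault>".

Evaluate each candidate on input a=1, b=0:
  M4 stuck-at-1: M0=0, M1=1, M2=1, M3=1, M4=1 [stuck-at-1] → 1 — matches
  M2 stuck-at-0: M0=0, M1=1, M2=0 [stuck-at-0], M3=0, M4=0 → 0 — eliminated
Only M4 stuck-at-1 reproduces the observed 1.

M4 stuck-at-1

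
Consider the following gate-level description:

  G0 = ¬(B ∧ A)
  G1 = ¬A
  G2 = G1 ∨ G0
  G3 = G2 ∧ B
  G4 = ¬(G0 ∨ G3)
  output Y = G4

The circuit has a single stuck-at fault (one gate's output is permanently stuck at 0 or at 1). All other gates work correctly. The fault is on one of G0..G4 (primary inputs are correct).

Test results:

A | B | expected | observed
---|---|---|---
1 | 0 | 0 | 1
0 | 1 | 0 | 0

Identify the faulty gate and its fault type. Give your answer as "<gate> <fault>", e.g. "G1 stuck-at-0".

G0 stuck-at-0

Fault-free values for test 1 (A=1, B=0): G0=1, G1=0, G2=1, G3=0, G4=0, giving Y=0. Observed 1.
Test 1: faults giving observed 1 are {G0 stuck-at-0, G4 stuck-at-1}.
Test 2 (A=0, B=1): fault-free G0=1, G1=1, G2=1, G3=1, G4=0 → 0; observed 0. Eliminates G4 stuck-at-1.
Only G0 stuck-at-0 is consistent with every test.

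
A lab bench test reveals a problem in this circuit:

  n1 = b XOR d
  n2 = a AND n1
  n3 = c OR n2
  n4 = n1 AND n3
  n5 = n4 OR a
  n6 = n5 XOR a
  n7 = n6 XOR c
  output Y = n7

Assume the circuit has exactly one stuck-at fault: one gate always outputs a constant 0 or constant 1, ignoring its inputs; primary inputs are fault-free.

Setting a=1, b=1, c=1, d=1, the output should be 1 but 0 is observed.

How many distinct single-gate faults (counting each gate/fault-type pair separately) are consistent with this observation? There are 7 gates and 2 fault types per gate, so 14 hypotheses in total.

3

Fault-free: n1=0, n2=0, n3=1, n4=0, n5=1, n6=0, n7=1 → 1. Observed 0.
  n1 stuck-at-0: output 1 ✗
  n1 stuck-at-1: output 1 ✗
  n2 stuck-at-0: output 1 ✗
  n2 stuck-at-1: output 1 ✗
  n3 stuck-at-0: output 1 ✗
  n3 stuck-at-1: output 1 ✗
  n4 stuck-at-0: output 1 ✗
  n4 stuck-at-1: output 1 ✗
  n5 stuck-at-0: output 0 ✓
  n5 stuck-at-1: output 1 ✗
  n6 stuck-at-0: output 1 ✗
  n6 stuck-at-1: output 0 ✓
  n7 stuck-at-0: output 0 ✓
  n7 stuck-at-1: output 1 ✗
Consistent faults: {n5 stuck-at-0, n6 stuck-at-1, n7 stuck-at-0} — 3 in all.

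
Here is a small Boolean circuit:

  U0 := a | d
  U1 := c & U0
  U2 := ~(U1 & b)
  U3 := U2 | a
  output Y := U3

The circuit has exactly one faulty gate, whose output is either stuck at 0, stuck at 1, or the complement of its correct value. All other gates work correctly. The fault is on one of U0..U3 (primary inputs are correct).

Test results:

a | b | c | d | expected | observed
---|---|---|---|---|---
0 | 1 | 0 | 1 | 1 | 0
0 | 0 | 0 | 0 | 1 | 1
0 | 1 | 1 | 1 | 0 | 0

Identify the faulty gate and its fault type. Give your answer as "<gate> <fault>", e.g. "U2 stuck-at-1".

Fault-free values for test 1 (a=0, b=1, c=0, d=1): U0=1, U1=0, U2=1, U3=1, giving Y=1. Observed 0.
Test 1: faults giving observed 0 are {U1 stuck-at-1, U1 inverted output, U2 stuck-at-0, U2 inverted output, U3 stuck-at-0, U3 inverted output}.
Test 2 (a=0, b=0, c=0, d=0): fault-free U0=0, U1=0, U2=1, U3=1 → 1; observed 1. Eliminates U2 stuck-at-0, U2 inverted output, U3 stuck-at-0, U3 inverted output.
Test 3 (a=0, b=1, c=1, d=1): fault-free U0=1, U1=1, U2=0, U3=0 → 0; observed 0. Eliminates U1 inverted output.
Only U1 stuck-at-1 is consistent with every test.

U1 stuck-at-1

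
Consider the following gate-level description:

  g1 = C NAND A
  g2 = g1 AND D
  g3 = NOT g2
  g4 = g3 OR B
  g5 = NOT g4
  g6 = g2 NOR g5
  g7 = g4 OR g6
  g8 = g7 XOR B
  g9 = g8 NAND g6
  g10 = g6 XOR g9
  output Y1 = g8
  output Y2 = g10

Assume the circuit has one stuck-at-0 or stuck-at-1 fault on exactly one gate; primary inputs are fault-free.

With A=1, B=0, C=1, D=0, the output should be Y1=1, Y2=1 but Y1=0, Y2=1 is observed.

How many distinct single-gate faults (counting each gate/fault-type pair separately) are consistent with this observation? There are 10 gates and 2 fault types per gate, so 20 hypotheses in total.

3

Fault-free: g1=0, g2=0, g3=1, g4=1, g5=0, g6=1, g7=1, g8=1, g9=0, g10=1 → Y1=1, Y2=1. Observed Y1=0, Y2=1.
  g1: none of the 2 fault types match ✗
  g2: stuck-at-1 ✓; others ✗
  g3: stuck-at-0 ✓; others ✗
  g4: stuck-at-0 ✓; others ✗
  g5: none of the 2 fault types match ✗
  g6: none of the 2 fault types match ✗
  g7: none of the 2 fault types match ✗
  g8: none of the 2 fault types match ✗
  g9: none of the 2 fault types match ✗
  g10: none of the 2 fault types match ✗
Consistent faults: {g2 stuck-at-1, g3 stuck-at-0, g4 stuck-at-0} — 3 in all.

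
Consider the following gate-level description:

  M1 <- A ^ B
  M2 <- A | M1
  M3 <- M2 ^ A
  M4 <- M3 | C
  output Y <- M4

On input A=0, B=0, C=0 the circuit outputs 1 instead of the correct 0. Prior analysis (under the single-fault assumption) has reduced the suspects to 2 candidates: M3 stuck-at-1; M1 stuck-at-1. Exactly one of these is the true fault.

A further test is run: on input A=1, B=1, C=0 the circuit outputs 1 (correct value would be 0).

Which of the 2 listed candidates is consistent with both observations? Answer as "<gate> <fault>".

Evaluate each candidate on input A=1, B=1, C=0:
  M3 stuck-at-1: M1=0, M2=1, M3=1 [stuck-at-1], M4=1 → 1 — matches
  M1 stuck-at-1: M1=1 [stuck-at-1], M2=1, M3=0, M4=0 → 0 — eliminated
Only M3 stuck-at-1 reproduces the observed 1.

M3 stuck-at-1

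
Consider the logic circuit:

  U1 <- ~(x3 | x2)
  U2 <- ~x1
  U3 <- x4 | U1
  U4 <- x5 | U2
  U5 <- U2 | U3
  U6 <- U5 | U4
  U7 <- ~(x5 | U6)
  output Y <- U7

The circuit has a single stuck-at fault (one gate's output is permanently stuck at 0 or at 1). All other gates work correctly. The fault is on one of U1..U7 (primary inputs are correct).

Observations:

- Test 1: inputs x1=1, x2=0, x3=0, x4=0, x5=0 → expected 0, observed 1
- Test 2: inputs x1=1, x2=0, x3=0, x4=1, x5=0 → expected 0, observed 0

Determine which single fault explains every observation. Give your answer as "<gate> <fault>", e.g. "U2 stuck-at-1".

U1 stuck-at-0

Fault-free values for test 1 (x1=1, x2=0, x3=0, x4=0, x5=0): U1=1, U2=0, U3=1, U4=0, U5=1, U6=1, U7=0, giving Y=0. Observed 1.
Test 1: faults giving observed 1 are {U1 stuck-at-0, U3 stuck-at-0, U5 stuck-at-0, U6 stuck-at-0, U7 stuck-at-1}.
Test 2 (x1=1, x2=0, x3=0, x4=1, x5=0): fault-free U1=1, U2=0, U3=1, U4=0, U5=1, U6=1, U7=0 → 0; observed 0. Eliminates U3 stuck-at-0, U5 stuck-at-0, U6 stuck-at-0, U7 stuck-at-1.
Only U1 stuck-at-0 is consistent with every test.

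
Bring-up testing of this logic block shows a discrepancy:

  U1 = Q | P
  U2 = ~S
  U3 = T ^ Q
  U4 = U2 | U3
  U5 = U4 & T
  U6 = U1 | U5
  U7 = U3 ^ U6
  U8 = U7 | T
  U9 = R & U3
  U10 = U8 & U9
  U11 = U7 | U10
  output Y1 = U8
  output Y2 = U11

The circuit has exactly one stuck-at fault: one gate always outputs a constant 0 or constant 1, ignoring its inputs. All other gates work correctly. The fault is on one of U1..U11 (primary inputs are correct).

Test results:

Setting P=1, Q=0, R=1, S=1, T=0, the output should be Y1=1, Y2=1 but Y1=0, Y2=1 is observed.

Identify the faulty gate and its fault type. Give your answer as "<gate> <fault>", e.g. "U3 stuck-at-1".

U8 stuck-at-0

Fault-free values for test 1 (P=1, Q=0, R=1, S=1, T=0): U1=1, U2=0, U3=0, U4=0, U5=0, U6=1, U7=1, U8=1, U9=0, U10=0, U11=1, giving Y1=1, Y2=1. Observed Y1=0, Y2=1.
Test 1: faults giving observed Y1=0, Y2=1 are {U8 stuck-at-0}.
Only U8 stuck-at-0 is consistent with every test.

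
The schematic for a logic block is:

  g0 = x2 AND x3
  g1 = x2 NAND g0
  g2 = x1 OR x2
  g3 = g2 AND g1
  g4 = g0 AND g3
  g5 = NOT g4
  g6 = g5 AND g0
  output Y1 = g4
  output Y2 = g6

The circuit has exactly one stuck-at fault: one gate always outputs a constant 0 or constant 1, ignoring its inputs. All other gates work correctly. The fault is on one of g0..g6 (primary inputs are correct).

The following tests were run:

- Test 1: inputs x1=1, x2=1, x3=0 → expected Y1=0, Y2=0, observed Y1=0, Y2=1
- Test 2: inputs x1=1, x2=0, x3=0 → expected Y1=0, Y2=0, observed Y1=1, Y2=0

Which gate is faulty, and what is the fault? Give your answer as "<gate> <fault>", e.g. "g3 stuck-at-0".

Fault-free values for test 1 (x1=1, x2=1, x3=0): g0=0, g1=1, g2=1, g3=1, g4=0, g5=1, g6=0, giving Y1=0, Y2=0. Observed Y1=0, Y2=1.
Test 1: faults giving observed Y1=0, Y2=1 are {g0 stuck-at-1, g6 stuck-at-1}.
Test 2 (x1=1, x2=0, x3=0): fault-free g0=0, g1=1, g2=1, g3=1, g4=0, g5=1, g6=0 → Y1=0, Y2=0; observed Y1=1, Y2=0. Eliminates g6 stuck-at-1.
Only g0 stuck-at-1 is consistent with every test.

g0 stuck-at-1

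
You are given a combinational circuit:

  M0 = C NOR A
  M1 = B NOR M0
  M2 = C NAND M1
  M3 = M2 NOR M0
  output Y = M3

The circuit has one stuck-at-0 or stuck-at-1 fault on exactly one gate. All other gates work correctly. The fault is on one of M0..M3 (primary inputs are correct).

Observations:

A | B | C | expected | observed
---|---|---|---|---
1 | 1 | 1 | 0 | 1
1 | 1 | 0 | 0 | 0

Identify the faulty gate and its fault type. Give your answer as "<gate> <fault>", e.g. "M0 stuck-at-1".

Fault-free values for test 1 (A=1, B=1, C=1): M0=0, M1=0, M2=1, M3=0, giving Y=0. Observed 1.
Test 1: faults giving observed 1 are {M1 stuck-at-1, M2 stuck-at-0, M3 stuck-at-1}.
Test 2 (A=1, B=1, C=0): fault-free M0=0, M1=0, M2=1, M3=0 → 0; observed 0. Eliminates M2 stuck-at-0, M3 stuck-at-1.
Only M1 stuck-at-1 is consistent with every test.

M1 stuck-at-1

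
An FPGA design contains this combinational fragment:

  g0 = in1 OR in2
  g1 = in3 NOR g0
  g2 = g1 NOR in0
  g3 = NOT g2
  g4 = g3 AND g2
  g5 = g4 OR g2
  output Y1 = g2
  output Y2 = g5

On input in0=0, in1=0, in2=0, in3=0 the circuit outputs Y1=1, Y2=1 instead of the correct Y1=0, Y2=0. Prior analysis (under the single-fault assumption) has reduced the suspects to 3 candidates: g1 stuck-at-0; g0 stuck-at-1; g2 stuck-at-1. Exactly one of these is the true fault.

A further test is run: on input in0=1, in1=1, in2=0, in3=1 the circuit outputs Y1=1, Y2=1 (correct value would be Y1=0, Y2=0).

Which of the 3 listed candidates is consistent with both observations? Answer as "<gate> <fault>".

Evaluate each candidate on input in0=1, in1=1, in2=0, in3=1:
  g1 stuck-at-0: g0=1, g1=0 [stuck-at-0], g2=0, g3=1, g4=0, g5=0 → Y1=0, Y2=0 — eliminated
  g0 stuck-at-1: g0=1 [stuck-at-1], g1=0, g2=0, g3=1, g4=0, g5=0 → Y1=0, Y2=0 — eliminated
  g2 stuck-at-1: g0=1, g1=0, g2=1 [stuck-at-1], g3=0, g4=0, g5=1 → Y1=1, Y2=1 — matches
Only g2 stuck-at-1 reproduces the observed Y1=1, Y2=1.

g2 stuck-at-1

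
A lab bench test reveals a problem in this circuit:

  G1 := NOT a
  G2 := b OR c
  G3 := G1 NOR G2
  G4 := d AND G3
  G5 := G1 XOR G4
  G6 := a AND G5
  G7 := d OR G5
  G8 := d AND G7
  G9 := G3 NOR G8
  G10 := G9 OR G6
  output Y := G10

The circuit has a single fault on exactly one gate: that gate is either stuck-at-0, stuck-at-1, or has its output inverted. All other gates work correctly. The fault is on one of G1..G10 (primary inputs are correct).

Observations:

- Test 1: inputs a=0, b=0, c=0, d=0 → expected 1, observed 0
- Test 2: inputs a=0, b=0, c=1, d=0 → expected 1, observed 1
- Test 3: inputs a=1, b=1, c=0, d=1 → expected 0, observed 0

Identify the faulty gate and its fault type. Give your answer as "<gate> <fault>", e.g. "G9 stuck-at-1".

G1 stuck-at-0

Fault-free values for test 1 (a=0, b=0, c=0, d=0): G1=1, G2=0, G3=0, G4=0, G5=1, G6=0, G7=1, G8=0, G9=1, G10=1, giving Y=1. Observed 0.
Test 1: faults giving observed 0 are {G1 stuck-at-0, G1 inverted output, G3 stuck-at-1, G3 inverted output, G8 stuck-at-1, G8 inverted output, G9 stuck-at-0, G9 inverted output, G10 stuck-at-0, G10 inverted output}.
Test 2 (a=0, b=0, c=1, d=0): fault-free G1=1, G2=1, G3=0, G4=0, G5=1, G6=0, G7=1, G8=0, G9=1, G10=1 → 1; observed 1. Eliminates G3 stuck-at-1, G3 inverted output, G8 stuck-at-1, G8 inverted output, G9 stuck-at-0, G9 inverted output, G10 stuck-at-0, G10 inverted output.
Test 3 (a=1, b=1, c=0, d=1): fault-free G1=0, G2=1, G3=0, G4=0, G5=0, G6=0, G7=1, G8=1, G9=0, G10=0 → 0; observed 0. Eliminates G1 inverted output.
Only G1 stuck-at-0 is consistent with every test.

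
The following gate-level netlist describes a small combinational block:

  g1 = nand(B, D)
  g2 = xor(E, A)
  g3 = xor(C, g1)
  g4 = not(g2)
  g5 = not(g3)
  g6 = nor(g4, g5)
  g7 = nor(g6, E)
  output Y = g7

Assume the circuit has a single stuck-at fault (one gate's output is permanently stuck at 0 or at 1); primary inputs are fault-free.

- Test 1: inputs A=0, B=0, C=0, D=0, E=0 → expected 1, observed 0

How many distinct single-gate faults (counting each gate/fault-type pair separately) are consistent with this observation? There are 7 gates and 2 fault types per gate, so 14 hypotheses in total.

Fault-free: g1=1, g2=0, g3=1, g4=1, g5=0, g6=0, g7=1 → 1. Observed 0.
  g1 stuck-at-0: output 1 ✗
  g1 stuck-at-1: output 1 ✗
  g2 stuck-at-0: output 1 ✗
  g2 stuck-at-1: output 0 ✓
  g3 stuck-at-0: output 1 ✗
  g3 stuck-at-1: output 1 ✗
  g4 stuck-at-0: output 0 ✓
  g4 stuck-at-1: output 1 ✗
  g5 stuck-at-0: output 1 ✗
  g5 stuck-at-1: output 1 ✗
  g6 stuck-at-0: output 1 ✗
  g6 stuck-at-1: output 0 ✓
  g7 stuck-at-0: output 0 ✓
  g7 stuck-at-1: output 1 ✗
Consistent faults: {g2 stuck-at-1, g4 stuck-at-0, g6 stuck-at-1, g7 stuck-at-0} — 4 in all.

4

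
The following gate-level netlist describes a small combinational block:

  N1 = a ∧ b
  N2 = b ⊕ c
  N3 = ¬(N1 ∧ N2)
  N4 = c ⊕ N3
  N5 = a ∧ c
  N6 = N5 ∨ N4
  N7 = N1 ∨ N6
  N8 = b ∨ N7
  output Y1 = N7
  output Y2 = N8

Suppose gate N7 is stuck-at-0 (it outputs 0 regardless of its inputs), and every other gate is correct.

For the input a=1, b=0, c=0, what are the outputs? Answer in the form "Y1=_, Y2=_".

Propagate with N7 forced: N1=0, N2=0, N3=1, N4=1, N5=0, N6=1, N7=0 [stuck-at-0], N8=0.
So the outputs are Y1=0, Y2=0. (Without the fault they would be Y1=1, Y2=1.)

Y1=0, Y2=0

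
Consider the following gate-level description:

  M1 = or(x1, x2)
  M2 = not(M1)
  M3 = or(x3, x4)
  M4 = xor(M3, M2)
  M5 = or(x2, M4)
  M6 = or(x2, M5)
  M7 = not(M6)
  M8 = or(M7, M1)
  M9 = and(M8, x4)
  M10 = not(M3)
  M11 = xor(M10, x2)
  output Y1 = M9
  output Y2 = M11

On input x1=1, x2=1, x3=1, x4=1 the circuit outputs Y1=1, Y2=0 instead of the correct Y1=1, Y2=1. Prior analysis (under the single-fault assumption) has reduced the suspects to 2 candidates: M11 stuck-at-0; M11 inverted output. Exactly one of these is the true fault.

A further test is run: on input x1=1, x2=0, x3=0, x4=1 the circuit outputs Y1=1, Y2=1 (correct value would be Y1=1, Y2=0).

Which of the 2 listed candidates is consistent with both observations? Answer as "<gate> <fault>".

M11 inverted output

Evaluate each candidate on input x1=1, x2=0, x3=0, x4=1:
  M11 stuck-at-0: M1=1, M2=0, M3=1, M4=1, M5=1, M6=1, M7=0, M8=1, M9=1, M10=0, M11=0 [stuck-at-0] → Y1=1, Y2=0 — eliminated
  M11 inverted output: M1=1, M2=0, M3=1, M4=1, M5=1, M6=1, M7=0, M8=1, M9=1, M10=0, M11=1 [inverted output] → Y1=1, Y2=1 — matches
Only M11 inverted output reproduces the observed Y1=1, Y2=1.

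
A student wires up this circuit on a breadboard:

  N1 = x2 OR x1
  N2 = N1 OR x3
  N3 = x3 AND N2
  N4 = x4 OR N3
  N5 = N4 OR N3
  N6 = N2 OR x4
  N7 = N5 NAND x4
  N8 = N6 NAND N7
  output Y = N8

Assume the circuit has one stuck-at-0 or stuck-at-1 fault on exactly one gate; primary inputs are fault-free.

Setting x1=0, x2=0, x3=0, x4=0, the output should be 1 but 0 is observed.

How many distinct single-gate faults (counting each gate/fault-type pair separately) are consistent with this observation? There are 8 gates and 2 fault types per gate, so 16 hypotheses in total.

Fault-free: N1=0, N2=0, N3=0, N4=0, N5=0, N6=0, N7=1, N8=1 → 1. Observed 0.
  N1: stuck-at-1 ✓; others ✗
  N2: stuck-at-1 ✓; others ✗
  N3: none of the 2 fault types match ✗
  N4: none of the 2 fault types match ✗
  N5: none of the 2 fault types match ✗
  N6: stuck-at-1 ✓; others ✗
  N7: none of the 2 fault types match ✗
  N8: stuck-at-0 ✓; others ✗
Consistent faults: {N1 stuck-at-1, N2 stuck-at-1, N6 stuck-at-1, N8 stuck-at-0} — 4 in all.

4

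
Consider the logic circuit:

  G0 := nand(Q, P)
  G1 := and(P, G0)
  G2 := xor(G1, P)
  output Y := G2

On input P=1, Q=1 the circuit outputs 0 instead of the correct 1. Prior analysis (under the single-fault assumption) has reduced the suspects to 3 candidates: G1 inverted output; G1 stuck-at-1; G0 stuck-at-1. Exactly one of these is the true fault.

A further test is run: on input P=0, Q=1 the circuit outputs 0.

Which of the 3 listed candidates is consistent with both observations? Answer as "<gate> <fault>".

Evaluate each candidate on input P=0, Q=1:
  G1 inverted output: G0=1, G1=1 [inverted output], G2=1 → 1 — eliminated
  G1 stuck-at-1: G0=1, G1=1 [stuck-at-1], G2=1 → 1 — eliminated
  G0 stuck-at-1: G0=1 [stuck-at-1], G1=0, G2=0 → 0 — matches
Only G0 stuck-at-1 reproduces the observed 0.

G0 stuck-at-1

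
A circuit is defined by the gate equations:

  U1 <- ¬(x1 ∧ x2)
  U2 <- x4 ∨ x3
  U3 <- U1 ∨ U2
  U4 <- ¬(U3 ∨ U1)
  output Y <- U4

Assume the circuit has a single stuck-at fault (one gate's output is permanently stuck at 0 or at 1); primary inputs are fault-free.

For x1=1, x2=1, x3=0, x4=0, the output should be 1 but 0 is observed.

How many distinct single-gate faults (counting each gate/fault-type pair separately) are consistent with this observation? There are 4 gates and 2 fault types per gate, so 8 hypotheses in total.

Fault-free: U1=0, U2=0, U3=0, U4=1 → 1. Observed 0.
  U1 stuck-at-0: output 1 ✗
  U1 stuck-at-1: output 0 ✓
  U2 stuck-at-0: output 1 ✗
  U2 stuck-at-1: output 0 ✓
  U3 stuck-at-0: output 1 ✗
  U3 stuck-at-1: output 0 ✓
  U4 stuck-at-0: output 0 ✓
  U4 stuck-at-1: output 1 ✗
Consistent faults: {U1 stuck-at-1, U2 stuck-at-1, U3 stuck-at-1, U4 stuck-at-0} — 4 in all.

4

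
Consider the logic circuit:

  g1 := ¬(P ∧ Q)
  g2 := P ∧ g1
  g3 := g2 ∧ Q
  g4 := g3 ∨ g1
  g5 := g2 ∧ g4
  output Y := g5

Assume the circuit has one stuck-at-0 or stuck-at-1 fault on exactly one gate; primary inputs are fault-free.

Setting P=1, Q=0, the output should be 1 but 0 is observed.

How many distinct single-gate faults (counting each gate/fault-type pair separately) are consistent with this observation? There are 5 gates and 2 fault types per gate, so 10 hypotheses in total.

Fault-free: g1=1, g2=1, g3=0, g4=1, g5=1 → 1. Observed 0.
  g1 stuck-at-0: output 0 ✓
  g1 stuck-at-1: output 1 ✗
  g2 stuck-at-0: output 0 ✓
  g2 stuck-at-1: output 1 ✗
  g3 stuck-at-0: output 1 ✗
  g3 stuck-at-1: output 1 ✗
  g4 stuck-at-0: output 0 ✓
  g4 stuck-at-1: output 1 ✗
  g5 stuck-at-0: output 0 ✓
  g5 stuck-at-1: output 1 ✗
Consistent faults: {g1 stuck-at-0, g2 stuck-at-0, g4 stuck-at-0, g5 stuck-at-0} — 4 in all.

4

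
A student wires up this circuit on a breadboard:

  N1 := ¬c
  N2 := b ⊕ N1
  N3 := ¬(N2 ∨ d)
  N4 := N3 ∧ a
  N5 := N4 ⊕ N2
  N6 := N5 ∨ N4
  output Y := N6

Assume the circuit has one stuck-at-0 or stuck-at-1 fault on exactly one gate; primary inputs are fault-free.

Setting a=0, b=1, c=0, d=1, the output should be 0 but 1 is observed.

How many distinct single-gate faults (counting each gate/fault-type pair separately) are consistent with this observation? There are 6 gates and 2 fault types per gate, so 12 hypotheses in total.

5

Fault-free: N1=1, N2=0, N3=0, N4=0, N5=0, N6=0 → 0. Observed 1.
  N1 stuck-at-0: output 1 ✓
  N1 stuck-at-1: output 0 ✗
  N2 stuck-at-0: output 0 ✗
  N2 stuck-at-1: output 1 ✓
  N3 stuck-at-0: output 0 ✗
  N3 stuck-at-1: output 0 ✗
  N4 stuck-at-0: output 0 ✗
  N4 stuck-at-1: output 1 ✓
  N5 stuck-at-0: output 0 ✗
  N5 stuck-at-1: output 1 ✓
  N6 stuck-at-0: output 0 ✗
  N6 stuck-at-1: output 1 ✓
Consistent faults: {N1 stuck-at-0, N2 stuck-at-1, N4 stuck-at-1, N5 stuck-at-1, N6 stuck-at-1} — 5 in all.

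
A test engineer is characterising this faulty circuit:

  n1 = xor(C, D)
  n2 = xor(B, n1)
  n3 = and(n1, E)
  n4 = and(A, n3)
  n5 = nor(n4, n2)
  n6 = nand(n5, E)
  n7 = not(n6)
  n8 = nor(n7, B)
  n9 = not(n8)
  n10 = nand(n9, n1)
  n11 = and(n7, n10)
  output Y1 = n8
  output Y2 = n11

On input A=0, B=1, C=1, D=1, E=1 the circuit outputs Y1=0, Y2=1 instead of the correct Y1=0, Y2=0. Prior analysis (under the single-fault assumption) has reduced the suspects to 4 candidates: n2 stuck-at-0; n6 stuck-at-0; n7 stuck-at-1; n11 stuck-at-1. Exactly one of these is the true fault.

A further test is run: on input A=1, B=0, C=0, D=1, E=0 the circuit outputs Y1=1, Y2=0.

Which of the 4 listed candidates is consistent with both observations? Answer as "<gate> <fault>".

Evaluate each candidate on input A=1, B=0, C=0, D=1, E=0:
  n2 stuck-at-0: n1=1, n2=0 [stuck-at-0], n3=0, n4=0, n5=1, n6=1, n7=0, n8=1, n9=0, n10=1, n11=0 → Y1=1, Y2=0 — matches
  n6 stuck-at-0: n1=1, n2=1, n3=0, n4=0, n5=0, n6=0 [stuck-at-0], n7=1, n8=0, n9=1, n10=0, n11=0 → Y1=0, Y2=0 — eliminated
  n7 stuck-at-1: n1=1, n2=1, n3=0, n4=0, n5=0, n6=1, n7=1 [stuck-at-1], n8=0, n9=1, n10=0, n11=0 → Y1=0, Y2=0 — eliminated
  n11 stuck-at-1: n1=1, n2=1, n3=0, n4=0, n5=0, n6=1, n7=0, n8=1, n9=0, n10=1, n11=1 [stuck-at-1] → Y1=1, Y2=1 — eliminated
Only n2 stuck-at-0 reproduces the observed Y1=1, Y2=0.

n2 stuck-at-0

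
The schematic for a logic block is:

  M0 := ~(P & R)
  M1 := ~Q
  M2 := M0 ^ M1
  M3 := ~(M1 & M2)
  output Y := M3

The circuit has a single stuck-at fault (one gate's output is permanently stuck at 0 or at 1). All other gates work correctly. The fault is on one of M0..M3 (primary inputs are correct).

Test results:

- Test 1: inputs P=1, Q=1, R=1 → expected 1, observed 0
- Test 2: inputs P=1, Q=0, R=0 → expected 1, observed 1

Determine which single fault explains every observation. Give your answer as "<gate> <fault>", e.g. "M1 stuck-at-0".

Fault-free values for test 1 (P=1, Q=1, R=1): M0=0, M1=0, M2=0, M3=1, giving Y=1. Observed 0.
Test 1: faults giving observed 0 are {M1 stuck-at-1, M3 stuck-at-0}.
Test 2 (P=1, Q=0, R=0): fault-free M0=1, M1=1, M2=0, M3=1 → 1; observed 1. Eliminates M3 stuck-at-0.
Only M1 stuck-at-1 is consistent with every test.

M1 stuck-at-1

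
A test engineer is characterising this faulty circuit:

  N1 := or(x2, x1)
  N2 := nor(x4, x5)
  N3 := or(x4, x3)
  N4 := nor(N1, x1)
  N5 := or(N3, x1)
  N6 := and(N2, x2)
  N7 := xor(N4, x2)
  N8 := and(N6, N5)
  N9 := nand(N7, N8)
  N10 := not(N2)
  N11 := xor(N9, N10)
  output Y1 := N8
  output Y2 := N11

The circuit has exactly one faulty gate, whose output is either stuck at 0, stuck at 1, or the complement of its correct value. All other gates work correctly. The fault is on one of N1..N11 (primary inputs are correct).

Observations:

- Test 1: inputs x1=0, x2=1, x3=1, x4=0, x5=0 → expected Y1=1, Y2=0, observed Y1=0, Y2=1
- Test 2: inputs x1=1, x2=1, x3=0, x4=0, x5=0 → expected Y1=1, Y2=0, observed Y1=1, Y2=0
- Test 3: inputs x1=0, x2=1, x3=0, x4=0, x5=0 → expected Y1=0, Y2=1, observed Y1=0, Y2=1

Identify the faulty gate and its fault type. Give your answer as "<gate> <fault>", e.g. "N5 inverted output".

Fault-free values for test 1 (x1=0, x2=1, x3=1, x4=0, x5=0): N1=1, N2=1, N3=1, N4=0, N5=1, N6=1, N7=1, N8=1, N9=0, N10=0, N11=0, giving Y1=1, Y2=0. Observed Y1=0, Y2=1.
Test 1: faults giving observed Y1=0, Y2=1 are {N3 stuck-at-0, N3 inverted output, N5 stuck-at-0, N5 inverted output, N6 stuck-at-0, N6 inverted output, N8 stuck-at-0, N8 inverted output}.
Test 2 (x1=1, x2=1, x3=0, x4=0, x5=0): fault-free N1=1, N2=1, N3=0, N4=0, N5=1, N6=1, N7=1, N8=1, N9=0, N10=0, N11=0 → Y1=1, Y2=0; observed Y1=1, Y2=0. Eliminates N5 stuck-at-0, N5 inverted output, N6 stuck-at-0, N6 inverted output, N8 stuck-at-0, N8 inverted output.
Test 3 (x1=0, x2=1, x3=0, x4=0, x5=0): fault-free N1=1, N2=1, N3=0, N4=0, N5=0, N6=1, N7=1, N8=0, N9=1, N10=0, N11=1 → Y1=0, Y2=1; observed Y1=0, Y2=1. Eliminates N3 inverted output.
Only N3 stuck-at-0 is consistent with every test.

N3 stuck-at-0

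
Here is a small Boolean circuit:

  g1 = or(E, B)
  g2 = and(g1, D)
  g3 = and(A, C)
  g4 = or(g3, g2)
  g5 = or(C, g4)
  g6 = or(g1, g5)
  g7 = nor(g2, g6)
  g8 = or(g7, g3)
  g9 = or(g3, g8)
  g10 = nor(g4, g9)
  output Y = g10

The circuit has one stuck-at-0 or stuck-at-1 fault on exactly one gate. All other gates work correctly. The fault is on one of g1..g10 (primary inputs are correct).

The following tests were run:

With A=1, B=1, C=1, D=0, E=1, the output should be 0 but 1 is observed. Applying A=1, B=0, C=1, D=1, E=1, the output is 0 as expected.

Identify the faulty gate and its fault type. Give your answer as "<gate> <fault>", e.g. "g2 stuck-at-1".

Fault-free values for test 1 (A=1, B=1, C=1, D=0, E=1): g1=1, g2=0, g3=1, g4=1, g5=1, g6=1, g7=0, g8=1, g9=1, g10=0, giving Y=0. Observed 1.
Test 1: faults giving observed 1 are {g3 stuck-at-0, g10 stuck-at-1}.
Test 2 (A=1, B=0, C=1, D=1, E=1): fault-free g1=1, g2=1, g3=1, g4=1, g5=1, g6=1, g7=0, g8=1, g9=1, g10=0 → 0; observed 0. Eliminates g10 stuck-at-1.
Only g3 stuck-at-0 is consistent with every test.

g3 stuck-at-0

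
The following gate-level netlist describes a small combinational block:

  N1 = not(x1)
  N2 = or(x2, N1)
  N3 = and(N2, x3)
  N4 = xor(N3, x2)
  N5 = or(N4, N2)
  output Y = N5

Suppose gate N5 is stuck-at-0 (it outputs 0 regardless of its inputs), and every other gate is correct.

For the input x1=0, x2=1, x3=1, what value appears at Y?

Propagate with N5 forced: N1=1, N2=1, N3=1, N4=0, N5=0 [stuck-at-0].
So Y = 0. (Without the fault it would be 1.)

0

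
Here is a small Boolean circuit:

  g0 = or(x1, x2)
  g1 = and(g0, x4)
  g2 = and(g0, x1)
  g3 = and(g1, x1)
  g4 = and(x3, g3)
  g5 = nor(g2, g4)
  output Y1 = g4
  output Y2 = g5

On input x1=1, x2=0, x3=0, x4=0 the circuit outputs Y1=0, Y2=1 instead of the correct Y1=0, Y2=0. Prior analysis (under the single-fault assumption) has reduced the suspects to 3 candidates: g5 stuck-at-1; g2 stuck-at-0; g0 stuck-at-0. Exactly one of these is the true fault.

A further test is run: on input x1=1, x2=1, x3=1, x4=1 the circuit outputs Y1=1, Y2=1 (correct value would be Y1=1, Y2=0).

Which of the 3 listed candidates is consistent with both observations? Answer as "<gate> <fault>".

g5 stuck-at-1

Evaluate each candidate on input x1=1, x2=1, x3=1, x4=1:
  g5 stuck-at-1: g0=1, g1=1, g2=1, g3=1, g4=1, g5=1 [stuck-at-1] → Y1=1, Y2=1 — matches
  g2 stuck-at-0: g0=1, g1=1, g2=0 [stuck-at-0], g3=1, g4=1, g5=0 → Y1=1, Y2=0 — eliminated
  g0 stuck-at-0: g0=0 [stuck-at-0], g1=0, g2=0, g3=0, g4=0, g5=1 → Y1=0, Y2=1 — eliminated
Only g5 stuck-at-1 reproduces the observed Y1=1, Y2=1.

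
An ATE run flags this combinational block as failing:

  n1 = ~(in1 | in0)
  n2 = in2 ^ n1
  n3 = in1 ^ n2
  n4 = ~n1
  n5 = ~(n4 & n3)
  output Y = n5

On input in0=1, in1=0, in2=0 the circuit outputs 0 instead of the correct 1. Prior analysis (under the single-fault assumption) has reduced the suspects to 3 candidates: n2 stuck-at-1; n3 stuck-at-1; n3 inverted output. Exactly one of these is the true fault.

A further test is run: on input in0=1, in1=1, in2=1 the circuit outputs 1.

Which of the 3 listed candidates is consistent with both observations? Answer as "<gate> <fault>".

n2 stuck-at-1

Evaluate each candidate on input in0=1, in1=1, in2=1:
  n2 stuck-at-1: n1=0, n2=1 [stuck-at-1], n3=0, n4=1, n5=1 → 1 — matches
  n3 stuck-at-1: n1=0, n2=1, n3=1 [stuck-at-1], n4=1, n5=0 → 0 — eliminated
  n3 inverted output: n1=0, n2=1, n3=1 [inverted output], n4=1, n5=0 → 0 — eliminated
Only n2 stuck-at-1 reproduces the observed 1.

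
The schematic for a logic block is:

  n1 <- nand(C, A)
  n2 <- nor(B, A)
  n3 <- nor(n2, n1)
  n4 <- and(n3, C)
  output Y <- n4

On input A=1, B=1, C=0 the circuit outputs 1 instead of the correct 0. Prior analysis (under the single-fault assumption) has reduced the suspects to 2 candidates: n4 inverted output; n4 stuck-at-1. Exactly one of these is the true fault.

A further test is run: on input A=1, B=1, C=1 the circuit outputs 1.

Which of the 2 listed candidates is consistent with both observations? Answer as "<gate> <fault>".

Evaluate each candidate on input A=1, B=1, C=1:
  n4 inverted output: n1=0, n2=0, n3=1, n4=0 [inverted output] → 0 — eliminated
  n4 stuck-at-1: n1=0, n2=0, n3=1, n4=1 [stuck-at-1] → 1 — matches
Only n4 stuck-at-1 reproduces the observed 1.

n4 stuck-at-1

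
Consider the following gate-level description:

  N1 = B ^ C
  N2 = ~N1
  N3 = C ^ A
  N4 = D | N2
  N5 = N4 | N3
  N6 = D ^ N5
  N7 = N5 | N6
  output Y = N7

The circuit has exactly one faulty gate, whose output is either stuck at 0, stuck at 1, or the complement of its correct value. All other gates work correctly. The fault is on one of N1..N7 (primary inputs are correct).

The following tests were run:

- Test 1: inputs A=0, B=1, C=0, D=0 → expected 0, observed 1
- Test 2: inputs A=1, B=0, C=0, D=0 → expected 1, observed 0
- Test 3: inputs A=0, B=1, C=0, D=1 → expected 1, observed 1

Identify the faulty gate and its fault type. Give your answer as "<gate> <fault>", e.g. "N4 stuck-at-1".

N5 inverted output

Fault-free values for test 1 (A=0, B=1, C=0, D=0): N1=1, N2=0, N3=0, N4=0, N5=0, N6=0, N7=0, giving Y=0. Observed 1.
Test 1: faults giving observed 1 are {N1 stuck-at-0, N1 inverted output, N2 stuck-at-1, N2 inverted output, N3 stuck-at-1, N3 inverted output, N4 stuck-at-1, N4 inverted output, N5 stuck-at-1, N5 inverted output, N6 stuck-at-1, N6 inverted output, N7 stuck-at-1, N7 inverted output}.
Test 2 (A=1, B=0, C=0, D=0): fault-free N1=0, N2=1, N3=1, N4=1, N5=1, N6=1, N7=1 → 1; observed 0. Eliminates N1 stuck-at-0, N1 inverted output, N2 stuck-at-1, N2 inverted output, N3 stuck-at-1, N3 inverted output, N4 stuck-at-1, N4 inverted output, N5 stuck-at-1, N6 stuck-at-1, N6 inverted output, N7 stuck-at-1.
Test 3 (A=0, B=1, C=0, D=1): fault-free N1=1, N2=0, N3=0, N4=1, N5=1, N6=0, N7=1 → 1; observed 1. Eliminates N7 inverted output.
Only N5 inverted output is consistent with every test.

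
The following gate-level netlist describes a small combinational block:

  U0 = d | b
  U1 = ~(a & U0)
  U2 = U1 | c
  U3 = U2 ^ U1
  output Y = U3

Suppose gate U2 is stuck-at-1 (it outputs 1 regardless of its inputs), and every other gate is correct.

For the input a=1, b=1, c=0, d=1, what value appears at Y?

1

Propagate with U2 forced: U0=1, U1=0, U2=1 [stuck-at-1], U3=1.
So Y = 1. (Without the fault it would be 0.)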